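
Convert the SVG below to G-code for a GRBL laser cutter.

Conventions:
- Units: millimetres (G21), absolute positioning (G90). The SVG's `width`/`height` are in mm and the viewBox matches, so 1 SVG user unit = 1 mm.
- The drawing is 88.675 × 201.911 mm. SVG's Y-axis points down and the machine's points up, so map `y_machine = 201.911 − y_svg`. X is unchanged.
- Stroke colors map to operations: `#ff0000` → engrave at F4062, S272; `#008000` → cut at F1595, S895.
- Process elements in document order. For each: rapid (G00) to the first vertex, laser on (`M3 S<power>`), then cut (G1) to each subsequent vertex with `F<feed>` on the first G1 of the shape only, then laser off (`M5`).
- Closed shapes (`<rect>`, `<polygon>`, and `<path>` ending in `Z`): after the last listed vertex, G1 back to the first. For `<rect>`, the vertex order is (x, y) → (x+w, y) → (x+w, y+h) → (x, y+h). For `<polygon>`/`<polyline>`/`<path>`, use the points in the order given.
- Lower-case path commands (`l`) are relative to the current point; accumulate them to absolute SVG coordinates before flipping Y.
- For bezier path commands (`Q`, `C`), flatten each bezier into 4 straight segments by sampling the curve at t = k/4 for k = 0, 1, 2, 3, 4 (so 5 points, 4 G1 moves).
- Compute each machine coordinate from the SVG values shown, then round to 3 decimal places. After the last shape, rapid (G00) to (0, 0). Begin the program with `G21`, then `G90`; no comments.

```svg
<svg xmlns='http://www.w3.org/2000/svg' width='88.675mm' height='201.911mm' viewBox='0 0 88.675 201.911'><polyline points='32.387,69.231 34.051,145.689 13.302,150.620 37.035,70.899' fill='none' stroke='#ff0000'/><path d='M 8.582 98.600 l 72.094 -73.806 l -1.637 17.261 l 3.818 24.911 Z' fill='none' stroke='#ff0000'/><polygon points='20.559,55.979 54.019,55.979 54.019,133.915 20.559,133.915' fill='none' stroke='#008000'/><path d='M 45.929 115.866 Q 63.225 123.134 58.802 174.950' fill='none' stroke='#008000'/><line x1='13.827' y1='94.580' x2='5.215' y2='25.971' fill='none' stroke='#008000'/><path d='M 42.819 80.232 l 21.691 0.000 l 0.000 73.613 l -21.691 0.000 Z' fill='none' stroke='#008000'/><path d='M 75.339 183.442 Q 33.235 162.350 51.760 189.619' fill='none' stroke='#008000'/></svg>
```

viewBox `0 0 88.675 201.911` with mm width/height → 1 unit = 1 mm. Flip: y_m = 201.911 − y_svg.

**Shape 1** — `<polyline>` open polyline, stroke `#ff0000` → engrave (S272, F4062). Machine vertices: (32.387,132.680) → (34.051,56.222) → (13.302,51.291) → (37.035,131.012). Open path.

**Shape 2** — `<path>` closed polygon, stroke `#ff0000` → engrave (S272, F4062). Machine vertices: (8.582,103.311) → (80.676,177.117) → (79.039,159.856) → (82.857,134.945) → (8.582,103.311). Closed: final G1 returns to the first vertex.

**Shape 3** — `<polygon>` rectangle, stroke `#008000` → cut (S895, F1595). Machine vertices: (20.559,145.932) → (54.019,145.932) → (54.019,67.996) → (20.559,67.996) → (20.559,145.932). Closed: final G1 returns to the first vertex.

**Shape 4** — `<path>` quadratic bezier, stroke `#008000` → cut (S895, F1595). Control points (SVG): P0=(45.929,115.866), P1=(63.225,123.134), P2=(58.802,174.950); sampled at t=k/4. Machine vertices: (45.929,86.045) → (53.220,79.627) → (57.795,67.640) → (59.656,50.085) → (58.802,26.961). Open path.

**Shape 5** — `<line>` line segment, stroke `#008000` → cut (S895, F1595). Machine vertices: (13.827,107.331) → (5.215,175.940). Open path.

**Shape 6** — `<path>` rectangle, stroke `#008000` → cut (S895, F1595). Machine vertices: (42.819,121.679) → (64.510,121.679) → (64.510,48.066) → (42.819,48.066) → (42.819,121.679). Closed: final G1 returns to the first vertex.

**Shape 7** — `<path>` quadratic bezier, stroke `#008000` → cut (S895, F1595). Control points (SVG): P0=(75.339,183.442), P1=(33.235,162.350), P2=(51.760,189.619); sampled at t=k/4. Machine vertices: (75.339,18.469) → (58.076,25.992) → (48.392,27.471) → (46.287,22.904) → (51.760,12.292). Open path.

G21
G90
G00 X32.387 Y132.680
M3 S272
G1 X34.051 Y56.222 F4062
G1 X13.302 Y51.291
G1 X37.035 Y131.012
M5
G00 X8.582 Y103.311
M3 S272
G1 X80.676 Y177.117 F4062
G1 X79.039 Y159.856
G1 X82.857 Y134.945
G1 X8.582 Y103.311
M5
G00 X20.559 Y145.932
M3 S895
G1 X54.019 Y145.932 F1595
G1 X54.019 Y67.996
G1 X20.559 Y67.996
G1 X20.559 Y145.932
M5
G00 X45.929 Y86.045
M3 S895
G1 X53.220 Y79.627 F1595
G1 X57.795 Y67.640
G1 X59.656 Y50.085
G1 X58.802 Y26.961
M5
G00 X13.827 Y107.331
M3 S895
G1 X5.215 Y175.940 F1595
M5
G00 X42.819 Y121.679
M3 S895
G1 X64.510 Y121.679 F1595
G1 X64.510 Y48.066
G1 X42.819 Y48.066
G1 X42.819 Y121.679
M5
G00 X75.339 Y18.469
M3 S895
G1 X58.076 Y25.992 F1595
G1 X48.392 Y27.471
G1 X46.287 Y22.904
G1 X51.760 Y12.292
M5
G00 X0.000 Y0.000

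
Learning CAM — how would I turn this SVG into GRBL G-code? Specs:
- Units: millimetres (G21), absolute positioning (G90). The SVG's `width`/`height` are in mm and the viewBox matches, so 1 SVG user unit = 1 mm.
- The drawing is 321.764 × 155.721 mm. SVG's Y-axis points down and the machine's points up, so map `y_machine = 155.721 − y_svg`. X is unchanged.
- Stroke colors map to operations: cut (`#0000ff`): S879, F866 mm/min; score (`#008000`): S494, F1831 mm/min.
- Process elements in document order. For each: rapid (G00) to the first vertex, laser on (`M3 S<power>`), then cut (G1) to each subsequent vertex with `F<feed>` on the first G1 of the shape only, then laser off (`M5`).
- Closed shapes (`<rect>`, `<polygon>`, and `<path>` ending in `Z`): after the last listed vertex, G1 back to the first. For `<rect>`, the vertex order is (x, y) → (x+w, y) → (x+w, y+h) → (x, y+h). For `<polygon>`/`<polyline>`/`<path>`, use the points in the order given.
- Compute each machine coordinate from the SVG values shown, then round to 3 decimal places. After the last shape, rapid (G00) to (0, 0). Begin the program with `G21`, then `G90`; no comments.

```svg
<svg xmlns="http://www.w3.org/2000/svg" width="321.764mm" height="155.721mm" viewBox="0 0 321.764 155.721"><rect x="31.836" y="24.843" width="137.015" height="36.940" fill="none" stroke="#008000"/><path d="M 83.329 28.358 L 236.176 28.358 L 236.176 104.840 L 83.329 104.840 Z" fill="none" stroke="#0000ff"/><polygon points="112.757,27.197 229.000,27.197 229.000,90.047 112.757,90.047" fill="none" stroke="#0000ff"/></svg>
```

G21
G90
G00 X31.836 Y130.878
M3 S494
G1 X168.851 Y130.878 F1831
G1 X168.851 Y93.938
G1 X31.836 Y93.938
G1 X31.836 Y130.878
M5
G00 X83.329 Y127.363
M3 S879
G1 X236.176 Y127.363 F866
G1 X236.176 Y50.881
G1 X83.329 Y50.881
G1 X83.329 Y127.363
M5
G00 X112.757 Y128.524
M3 S879
G1 X229.000 Y128.524 F866
G1 X229.000 Y65.674
G1 X112.757 Y65.674
G1 X112.757 Y128.524
M5
G00 X0.000 Y0.000

Since the viewBox matches the mm dimensions, user units are millimetres directly. The only transform is the Y-flip y_m = 155.721 − y_svg.

Shape 1 is a rectangle drawn with `<rect>`. Its stroke #008000 means score at S494, F1831. After flipping Y the toolpath is (31.836,130.878) → (168.851,130.878) → (168.851,93.938) → (31.836,93.938) → (31.836,130.878), returning to the start.

Shape 2 is a rectangle drawn with `<path>`. Its stroke #0000ff means cut at S879, F866. After flipping Y the toolpath is (83.329,127.363) → (236.176,127.363) → (236.176,50.881) → (83.329,50.881) → (83.329,127.363), returning to the start.

Shape 3 is a rectangle drawn with `<polygon>`. Its stroke #0000ff means cut at S879, F866. After flipping Y the toolpath is (112.757,128.524) → (229.000,128.524) → (229.000,65.674) → (112.757,65.674) → (112.757,128.524), returning to the start.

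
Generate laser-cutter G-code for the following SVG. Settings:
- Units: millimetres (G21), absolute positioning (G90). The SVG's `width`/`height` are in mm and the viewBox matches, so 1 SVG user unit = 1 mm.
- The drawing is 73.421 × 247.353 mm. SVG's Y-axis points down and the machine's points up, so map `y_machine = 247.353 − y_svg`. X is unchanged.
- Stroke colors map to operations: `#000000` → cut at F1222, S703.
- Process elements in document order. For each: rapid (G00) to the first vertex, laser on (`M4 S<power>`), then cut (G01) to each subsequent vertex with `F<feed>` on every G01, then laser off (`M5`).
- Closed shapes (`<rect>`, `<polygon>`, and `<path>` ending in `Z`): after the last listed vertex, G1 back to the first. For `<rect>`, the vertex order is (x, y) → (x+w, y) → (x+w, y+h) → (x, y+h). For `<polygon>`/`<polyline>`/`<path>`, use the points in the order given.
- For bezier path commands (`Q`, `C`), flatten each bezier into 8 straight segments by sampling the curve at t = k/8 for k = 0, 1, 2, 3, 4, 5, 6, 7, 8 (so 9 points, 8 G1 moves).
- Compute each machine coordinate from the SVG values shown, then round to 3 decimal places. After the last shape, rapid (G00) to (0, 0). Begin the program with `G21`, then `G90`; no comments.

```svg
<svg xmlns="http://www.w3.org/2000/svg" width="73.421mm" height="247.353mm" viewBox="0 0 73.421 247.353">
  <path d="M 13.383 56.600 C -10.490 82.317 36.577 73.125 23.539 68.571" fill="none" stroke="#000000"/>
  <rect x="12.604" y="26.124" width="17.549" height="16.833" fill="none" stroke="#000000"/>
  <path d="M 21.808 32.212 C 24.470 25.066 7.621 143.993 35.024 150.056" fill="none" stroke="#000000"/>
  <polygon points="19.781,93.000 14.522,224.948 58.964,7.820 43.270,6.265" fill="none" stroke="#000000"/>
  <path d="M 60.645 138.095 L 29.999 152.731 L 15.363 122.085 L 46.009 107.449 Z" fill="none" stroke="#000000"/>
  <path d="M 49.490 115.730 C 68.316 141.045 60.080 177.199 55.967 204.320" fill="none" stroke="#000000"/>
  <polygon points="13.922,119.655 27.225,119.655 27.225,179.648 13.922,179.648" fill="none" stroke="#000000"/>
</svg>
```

G21
G90
G00 X13.383 Y190.753
M4 S703
G01 X7.500 Y182.668 F1222
G01 X6.732 Y177.393 F1222
G01 X9.543 Y174.463 F1222
G01 X14.398 Y173.416 F1222
G01 X19.761 Y173.788 F1222
G01 X24.095 Y175.115 F1222
G01 X25.867 Y176.934 F1222
G01 X23.539 Y178.782 F1222
M5
G00 X12.604 Y221.229
M4 S703
G01 X30.153 Y221.229 F1222
G01 X30.153 Y204.396 F1222
G01 X12.604 Y204.396 F1222
G01 X12.604 Y221.229 F1222
M5
G00 X21.808 Y215.141
M4 S703
G01 X22.016 Y212.378 F1222
G01 X21.142 Y200.595 F1222
G01 X19.934 Y182.593 F1222
G01 X19.138 Y161.172 F1222
G01 X19.502 Y139.132 F1222
G01 X21.773 Y119.273 F1222
G01 X26.698 Y104.394 F1222
G01 X35.024 Y97.297 F1222
M5
G00 X19.781 Y154.353
M4 S703
G01 X14.522 Y22.405 F1222
G01 X58.964 Y239.533 F1222
G01 X43.270 Y241.088 F1222
G01 X19.781 Y154.353 F1222
M5
G00 X60.645 Y109.258
M4 S703
G01 X29.999 Y94.622 F1222
G01 X15.363 Y125.268 F1222
G01 X46.009 Y139.904 F1222
G01 X60.645 Y109.258 F1222
M5
G00 X49.490 Y131.623
M4 S703
G01 X55.342 Y121.661 F1222
G01 X59.023 Y110.915 F1222
G01 X60.897 Y99.619 F1222
G01 X61.331 Y88.005 F1222
G01 X60.689 Y76.307 F1222
G01 X59.338 Y64.757 F1222
G01 X57.642 Y53.588 F1222
G01 X55.967 Y43.033 F1222
M5
G00 X13.922 Y127.698
M4 S703
G01 X27.225 Y127.698 F1222
G01 X27.225 Y67.705 F1222
G01 X13.922 Y67.705 F1222
G01 X13.922 Y127.698 F1222
M5
G00 X0.000 Y0.000

1 u = 1 mm; y_m = 247.353 − y.

[1] `<path>` cubic bezier, #000000→cut S703 F1222: (13.383,190.753) → (7.500,182.668) → (6.732,177.393) → (9.543,174.463) → (14.398,173.416) → (19.761,173.788) → (24.095,175.115) → (25.867,176.934) → (23.539,178.782)

[2] `<rect>` rectangle, #000000→cut S703 F1222: (12.604,221.229) → (30.153,221.229) → (30.153,204.396) → (12.604,204.396) → (12.604,221.229) (closed)

[3] `<path>` cubic bezier, #000000→cut S703 F1222: (21.808,215.141) → (22.016,212.378) → (21.142,200.595) → (19.934,182.593) → (19.138,161.172) → (19.502,139.132) → (21.773,119.273) → (26.698,104.394) → (35.024,97.297)

[4] `<polygon>` closed polygon, #000000→cut S703 F1222: (19.781,154.353) → (14.522,22.405) → (58.964,239.533) → (43.270,241.088) → (19.781,154.353) (closed)

[5] `<path>` regular polygon, #000000→cut S703 F1222: (60.645,109.258) → (29.999,94.622) → (15.363,125.268) → (46.009,139.904) → (60.645,109.258) (closed)

[6] `<path>` cubic bezier, #000000→cut S703 F1222: (49.490,131.623) → (55.342,121.661) → (59.023,110.915) → (60.897,99.619) → (61.331,88.005) → (60.689,76.307) → (59.338,64.757) → (57.642,53.588) → (55.967,43.033)

[7] `<polygon>` rectangle, #000000→cut S703 F1222: (13.922,127.698) → (27.225,127.698) → (27.225,67.705) → (13.922,67.705) → (13.922,127.698) (closed)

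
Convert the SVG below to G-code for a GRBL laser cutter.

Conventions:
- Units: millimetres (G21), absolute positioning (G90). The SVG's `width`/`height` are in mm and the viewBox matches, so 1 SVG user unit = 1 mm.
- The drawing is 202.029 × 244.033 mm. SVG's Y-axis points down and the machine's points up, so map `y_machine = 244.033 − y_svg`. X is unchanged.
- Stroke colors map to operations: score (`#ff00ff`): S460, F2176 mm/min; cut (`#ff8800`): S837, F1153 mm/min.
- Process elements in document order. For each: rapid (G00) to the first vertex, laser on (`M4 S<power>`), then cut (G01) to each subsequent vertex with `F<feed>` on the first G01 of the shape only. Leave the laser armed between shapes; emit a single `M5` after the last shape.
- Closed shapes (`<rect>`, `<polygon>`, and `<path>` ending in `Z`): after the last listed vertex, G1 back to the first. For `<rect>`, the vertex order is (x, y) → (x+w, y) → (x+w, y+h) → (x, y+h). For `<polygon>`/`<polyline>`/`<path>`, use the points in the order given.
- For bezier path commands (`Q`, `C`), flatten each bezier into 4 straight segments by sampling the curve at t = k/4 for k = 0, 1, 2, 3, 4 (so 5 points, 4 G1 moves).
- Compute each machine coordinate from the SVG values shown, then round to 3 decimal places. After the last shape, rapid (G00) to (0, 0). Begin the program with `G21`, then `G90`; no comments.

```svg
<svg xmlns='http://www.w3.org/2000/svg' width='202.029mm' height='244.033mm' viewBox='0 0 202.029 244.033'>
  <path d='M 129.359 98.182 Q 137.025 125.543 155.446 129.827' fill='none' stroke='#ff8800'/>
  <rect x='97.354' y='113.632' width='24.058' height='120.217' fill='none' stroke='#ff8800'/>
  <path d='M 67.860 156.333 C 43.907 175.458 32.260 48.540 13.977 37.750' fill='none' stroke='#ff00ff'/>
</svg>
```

Since the viewBox matches the mm dimensions, user units are millimetres directly. The only transform is the Y-flip y_m = 244.033 − y_svg.

Shape 1 is a quadratic bezier drawn with `<path>`. Its stroke #ff8800 means cut at S837, F1153. After flipping Y the toolpath is (129.359,145.851) → (133.864,133.613) → (139.714,124.259) → (146.908,117.790) → (155.446,114.206).

Shape 2 is a rectangle drawn with `<rect>`. Its stroke #ff8800 means cut at S837, F1153. After flipping Y the toolpath is (97.354,130.401) → (121.412,130.401) → (121.412,10.184) → (97.354,10.184) → (97.354,130.401), returning to the start.

Shape 3 is a cubic bezier drawn with `<path>`. Its stroke #ff00ff means score at S460, F2176. After flipping Y the toolpath is (67.860,87.700) → (51.907,96.643) → (38.792,135.773) → (26.741,180.513) → (13.977,206.283).

G21
G90
G00 X129.359 Y145.851
M4 S837
G01 X133.864 Y133.613 F1153
G01 X139.714 Y124.259
G01 X146.908 Y117.790
G01 X155.446 Y114.206
G00 X97.354 Y130.401
M4 S837
G01 X121.412 Y130.401 F1153
G01 X121.412 Y10.184
G01 X97.354 Y10.184
G01 X97.354 Y130.401
G00 X67.860 Y87.700
M4 S460
G01 X51.907 Y96.643 F2176
G01 X38.792 Y135.773
G01 X26.741 Y180.513
G01 X13.977 Y206.283
M5
G00 X0.000 Y0.000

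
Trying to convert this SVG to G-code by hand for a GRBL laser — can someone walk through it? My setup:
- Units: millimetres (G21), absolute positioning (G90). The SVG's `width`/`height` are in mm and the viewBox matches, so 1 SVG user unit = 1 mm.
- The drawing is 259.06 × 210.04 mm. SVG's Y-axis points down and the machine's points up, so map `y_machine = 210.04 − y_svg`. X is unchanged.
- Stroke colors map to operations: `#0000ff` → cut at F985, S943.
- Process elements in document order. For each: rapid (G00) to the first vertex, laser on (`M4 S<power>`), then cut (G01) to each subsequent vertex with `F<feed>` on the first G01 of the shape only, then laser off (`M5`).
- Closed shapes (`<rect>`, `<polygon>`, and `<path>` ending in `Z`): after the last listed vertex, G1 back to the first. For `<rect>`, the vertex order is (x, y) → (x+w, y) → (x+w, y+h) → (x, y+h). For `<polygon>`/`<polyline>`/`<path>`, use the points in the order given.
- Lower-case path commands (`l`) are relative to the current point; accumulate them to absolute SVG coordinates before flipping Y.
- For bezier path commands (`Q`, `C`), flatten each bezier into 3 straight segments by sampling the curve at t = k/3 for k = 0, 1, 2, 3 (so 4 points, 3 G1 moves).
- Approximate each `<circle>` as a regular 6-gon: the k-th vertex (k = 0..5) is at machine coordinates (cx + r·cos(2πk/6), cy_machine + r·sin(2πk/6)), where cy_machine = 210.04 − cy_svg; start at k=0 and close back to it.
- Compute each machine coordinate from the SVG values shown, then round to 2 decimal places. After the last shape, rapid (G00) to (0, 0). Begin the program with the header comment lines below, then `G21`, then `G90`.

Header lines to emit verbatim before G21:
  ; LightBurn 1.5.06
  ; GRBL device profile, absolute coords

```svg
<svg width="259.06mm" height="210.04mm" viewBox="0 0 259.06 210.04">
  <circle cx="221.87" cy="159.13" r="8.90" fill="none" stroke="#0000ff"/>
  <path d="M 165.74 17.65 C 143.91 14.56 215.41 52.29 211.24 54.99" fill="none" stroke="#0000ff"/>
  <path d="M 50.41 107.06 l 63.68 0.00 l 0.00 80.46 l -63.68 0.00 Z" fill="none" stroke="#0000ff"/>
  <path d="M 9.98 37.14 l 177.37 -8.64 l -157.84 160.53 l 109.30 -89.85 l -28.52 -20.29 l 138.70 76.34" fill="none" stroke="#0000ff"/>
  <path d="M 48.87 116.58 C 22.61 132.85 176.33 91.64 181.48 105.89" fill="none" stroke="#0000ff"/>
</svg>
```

Since the viewBox matches the mm dimensions, user units are millimetres directly. The only transform is the Y-flip y_m = 210.04 − y_svg.

Shape 1 is a circle drawn with `<circle>`. Its stroke #0000ff means cut at S943, F985. After flipping Y the toolpath is (230.77,50.91) → (226.32,58.62) → (217.42,58.62) → (212.97,50.91) → (217.42,43.20) → (226.32,43.20) → (230.77,50.91), returning to the start.

Shape 2 is a cubic bezier drawn with `<path>`. Its stroke #0000ff means cut at S943, F985. After flipping Y the toolpath is (165.74,192.39) → (168.76,184.68) → (196.45,166.62) → (211.24,155.05).

Shape 3 is a rectangle drawn with `<path>`. Its stroke #0000ff means cut at S943, F985. After flipping Y the toolpath is (50.41,102.98) → (114.09,102.98) → (114.09,22.52) → (50.41,22.52) → (50.41,102.98), returning to the start.

Shape 4 is a open polyline drawn with `<path>`. Its stroke #0000ff means cut at S943, F985. After flipping Y the toolpath is (9.98,172.90) → (187.35,181.54) → (29.51,21.01) → (138.81,110.86) → (110.29,131.15) → (248.99,54.81).

Shape 5 is a cubic bezier drawn with `<path>`. Its stroke #0000ff means cut at S943, F985. After flipping Y the toolpath is (48.87,93.46) → (70.43,92.17) → (138.98,104.10) → (181.48,104.15).

; LightBurn 1.5.06
; GRBL device profile, absolute coords
G21
G90
G00 X230.77 Y50.91
M4 S943
G01 X226.32 Y58.62 F985
G01 X217.42 Y58.62
G01 X212.97 Y50.91
G01 X217.42 Y43.20
G01 X226.32 Y43.20
G01 X230.77 Y50.91
M5
G00 X165.74 Y192.39
M4 S943
G01 X168.76 Y184.68 F985
G01 X196.45 Y166.62
G01 X211.24 Y155.05
M5
G00 X50.41 Y102.98
M4 S943
G01 X114.09 Y102.98 F985
G01 X114.09 Y22.52
G01 X50.41 Y22.52
G01 X50.41 Y102.98
M5
G00 X9.98 Y172.90
M4 S943
G01 X187.35 Y181.54 F985
G01 X29.51 Y21.01
G01 X138.81 Y110.86
G01 X110.29 Y131.15
G01 X248.99 Y54.81
M5
G00 X48.87 Y93.46
M4 S943
G01 X70.43 Y92.17 F985
G01 X138.98 Y104.10
G01 X181.48 Y104.15
M5
G00 X0.00 Y0.00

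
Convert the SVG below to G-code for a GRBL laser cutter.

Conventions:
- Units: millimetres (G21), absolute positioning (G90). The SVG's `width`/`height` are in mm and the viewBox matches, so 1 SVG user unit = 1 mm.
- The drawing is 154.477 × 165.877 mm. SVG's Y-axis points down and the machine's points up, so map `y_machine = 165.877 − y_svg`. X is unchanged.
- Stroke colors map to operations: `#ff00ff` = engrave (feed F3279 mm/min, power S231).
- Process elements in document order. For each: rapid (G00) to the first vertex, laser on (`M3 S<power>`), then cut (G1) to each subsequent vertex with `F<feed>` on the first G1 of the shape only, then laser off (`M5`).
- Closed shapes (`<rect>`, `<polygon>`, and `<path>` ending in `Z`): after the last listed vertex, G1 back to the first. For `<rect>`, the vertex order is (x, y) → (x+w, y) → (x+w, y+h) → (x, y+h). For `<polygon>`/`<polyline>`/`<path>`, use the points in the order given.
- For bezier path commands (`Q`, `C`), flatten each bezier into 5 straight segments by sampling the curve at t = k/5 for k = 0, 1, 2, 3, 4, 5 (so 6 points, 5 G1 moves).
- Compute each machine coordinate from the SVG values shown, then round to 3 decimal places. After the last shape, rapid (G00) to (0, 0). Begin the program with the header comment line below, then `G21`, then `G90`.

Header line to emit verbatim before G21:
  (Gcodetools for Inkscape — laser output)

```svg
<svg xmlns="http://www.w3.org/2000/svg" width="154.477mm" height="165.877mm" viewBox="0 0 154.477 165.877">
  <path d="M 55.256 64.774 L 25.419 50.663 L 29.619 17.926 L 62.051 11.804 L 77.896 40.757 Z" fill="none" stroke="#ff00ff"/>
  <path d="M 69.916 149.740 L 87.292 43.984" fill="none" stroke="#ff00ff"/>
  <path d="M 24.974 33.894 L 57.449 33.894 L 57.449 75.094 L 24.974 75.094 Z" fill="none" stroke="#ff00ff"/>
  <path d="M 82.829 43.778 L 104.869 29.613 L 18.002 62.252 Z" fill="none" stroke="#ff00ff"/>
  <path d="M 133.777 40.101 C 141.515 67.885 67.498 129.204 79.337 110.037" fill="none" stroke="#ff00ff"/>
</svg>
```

viewBox `0 0 154.477 165.877` with mm width/height → 1 unit = 1 mm. Flip: y_m = 165.877 − y_svg.

**Shape 1** — `<path>` regular polygon, stroke `#ff00ff` → engrave (S231, F3279). Machine vertices: (55.256,101.103) → (25.419,115.214) → (29.619,147.951) → (62.051,154.073) → (77.896,125.120) → (55.256,101.103). Closed: final G1 returns to the first vertex.

**Shape 2** — `<path>` line segment, stroke `#ff00ff` → engrave (S231, F3279). Machine vertices: (69.916,16.137) → (87.292,121.893). Open path.

**Shape 3** — `<path>` rectangle, stroke `#ff00ff` → engrave (S231, F3279). Machine vertices: (24.974,131.983) → (57.449,131.983) → (57.449,90.783) → (24.974,90.783) → (24.974,131.983). Closed: final G1 returns to the first vertex.

**Shape 4** — `<path>` closed polygon, stroke `#ff00ff` → engrave (S231, F3279). Machine vertices: (82.829,122.099) → (104.869,136.264) → (18.002,103.625) → (82.829,122.099). Closed: final G1 returns to the first vertex.

**Shape 5** — `<path>` cubic bezier, stroke `#ff00ff` → engrave (S231, F3279). Control points (SVG): P0=(133.777,40.101), P1=(141.515,67.885), P2=(67.498,129.204), P3=(79.337,110.037); sampled at t=k/5. Machine vertices: (133.777,125.776) → (129.950,105.994) → (114.547,83.636) → (95.614,64.176) → (81.195,53.086) → (79.337,55.840). Open path.

(Gcodetools for Inkscape — laser output)
G21
G90
G00 X55.256 Y101.103
M3 S231
G1 X25.419 Y115.214 F3279
G1 X29.619 Y147.951
G1 X62.051 Y154.073
G1 X77.896 Y125.120
G1 X55.256 Y101.103
M5
G00 X69.916 Y16.137
M3 S231
G1 X87.292 Y121.893 F3279
M5
G00 X24.974 Y131.983
M3 S231
G1 X57.449 Y131.983 F3279
G1 X57.449 Y90.783
G1 X24.974 Y90.783
G1 X24.974 Y131.983
M5
G00 X82.829 Y122.099
M3 S231
G1 X104.869 Y136.264 F3279
G1 X18.002 Y103.625
G1 X82.829 Y122.099
M5
G00 X133.777 Y125.776
M3 S231
G1 X129.950 Y105.994 F3279
G1 X114.547 Y83.636
G1 X95.614 Y64.176
G1 X81.195 Y53.086
G1 X79.337 Y55.840
M5
G00 X0.000 Y0.000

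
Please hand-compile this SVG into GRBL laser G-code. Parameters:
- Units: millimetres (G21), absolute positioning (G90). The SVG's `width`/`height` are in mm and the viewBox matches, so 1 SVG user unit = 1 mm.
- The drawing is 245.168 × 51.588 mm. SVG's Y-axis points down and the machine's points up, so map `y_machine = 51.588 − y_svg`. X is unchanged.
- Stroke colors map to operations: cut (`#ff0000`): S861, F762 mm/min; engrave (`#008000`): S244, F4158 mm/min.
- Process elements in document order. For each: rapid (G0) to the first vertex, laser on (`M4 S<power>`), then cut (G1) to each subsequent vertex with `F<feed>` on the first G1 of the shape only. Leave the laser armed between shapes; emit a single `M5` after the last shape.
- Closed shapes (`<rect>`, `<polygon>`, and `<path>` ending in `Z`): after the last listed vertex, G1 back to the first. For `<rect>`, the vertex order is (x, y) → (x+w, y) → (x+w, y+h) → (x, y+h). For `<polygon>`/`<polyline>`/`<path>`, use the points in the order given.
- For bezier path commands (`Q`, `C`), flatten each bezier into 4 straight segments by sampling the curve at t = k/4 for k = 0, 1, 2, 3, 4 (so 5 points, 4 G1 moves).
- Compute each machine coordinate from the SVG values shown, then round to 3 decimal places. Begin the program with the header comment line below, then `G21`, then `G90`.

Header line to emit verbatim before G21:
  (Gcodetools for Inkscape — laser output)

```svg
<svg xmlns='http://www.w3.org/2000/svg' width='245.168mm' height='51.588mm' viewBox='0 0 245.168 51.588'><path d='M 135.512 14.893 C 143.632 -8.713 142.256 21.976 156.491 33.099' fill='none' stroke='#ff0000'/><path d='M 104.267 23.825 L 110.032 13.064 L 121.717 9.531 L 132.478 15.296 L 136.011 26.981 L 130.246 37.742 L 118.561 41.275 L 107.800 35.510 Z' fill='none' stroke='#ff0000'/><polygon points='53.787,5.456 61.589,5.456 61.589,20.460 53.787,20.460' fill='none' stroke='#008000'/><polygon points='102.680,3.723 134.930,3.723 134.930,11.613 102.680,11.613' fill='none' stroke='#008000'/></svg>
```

viewBox `0 0 245.168 51.588` with mm width/height → 1 unit = 1 mm. Flip: y_m = 51.588 − y_svg.

**Shape 1** — `<path>` cubic bezier, stroke `#ff0000` → cut (S861, F762). Control points (SVG): P0=(135.512,14.893), P1=(143.632,-8.713), P2=(142.256,21.976), P3=(156.491,33.099); sampled at t=k/4. Machine vertices: (135.512,36.695) → (140.214,45.373) → (143.708,40.615) → (148.350,29.346) → (156.491,18.489). Open path.

**Shape 2** — `<path>` regular polygon, stroke `#ff0000` → cut (S861, F762). Machine vertices: (104.267,27.763) → (110.032,38.524) → (121.717,42.057) → (132.478,36.292) → (136.011,24.607) → (130.246,13.846) → (118.561,10.313) → (107.800,16.078) → (104.267,27.763). Closed: final G1 returns to the first vertex.

**Shape 3** — `<polygon>` rectangle, stroke `#008000` → engrave (S244, F4158). Machine vertices: (53.787,46.132) → (61.589,46.132) → (61.589,31.128) → (53.787,31.128) → (53.787,46.132). Closed: final G1 returns to the first vertex.

**Shape 4** — `<polygon>` rectangle, stroke `#008000` → engrave (S244, F4158). Machine vertices: (102.680,47.865) → (134.930,47.865) → (134.930,39.975) → (102.680,39.975) → (102.680,47.865). Closed: final G1 returns to the first vertex.

(Gcodetools for Inkscape — laser output)
G21
G90
G0 X135.512 Y36.695
M4 S861
G1 X140.214 Y45.373 F762
G1 X143.708 Y40.615
G1 X148.350 Y29.346
G1 X156.491 Y18.489
G0 X104.267 Y27.763
M4 S861
G1 X110.032 Y38.524 F762
G1 X121.717 Y42.057
G1 X132.478 Y36.292
G1 X136.011 Y24.607
G1 X130.246 Y13.846
G1 X118.561 Y10.313
G1 X107.800 Y16.078
G1 X104.267 Y27.763
G0 X53.787 Y46.132
M4 S244
G1 X61.589 Y46.132 F4158
G1 X61.589 Y31.128
G1 X53.787 Y31.128
G1 X53.787 Y46.132
G0 X102.680 Y47.865
M4 S244
G1 X134.930 Y47.865 F4158
G1 X134.930 Y39.975
G1 X102.680 Y39.975
G1 X102.680 Y47.865
M5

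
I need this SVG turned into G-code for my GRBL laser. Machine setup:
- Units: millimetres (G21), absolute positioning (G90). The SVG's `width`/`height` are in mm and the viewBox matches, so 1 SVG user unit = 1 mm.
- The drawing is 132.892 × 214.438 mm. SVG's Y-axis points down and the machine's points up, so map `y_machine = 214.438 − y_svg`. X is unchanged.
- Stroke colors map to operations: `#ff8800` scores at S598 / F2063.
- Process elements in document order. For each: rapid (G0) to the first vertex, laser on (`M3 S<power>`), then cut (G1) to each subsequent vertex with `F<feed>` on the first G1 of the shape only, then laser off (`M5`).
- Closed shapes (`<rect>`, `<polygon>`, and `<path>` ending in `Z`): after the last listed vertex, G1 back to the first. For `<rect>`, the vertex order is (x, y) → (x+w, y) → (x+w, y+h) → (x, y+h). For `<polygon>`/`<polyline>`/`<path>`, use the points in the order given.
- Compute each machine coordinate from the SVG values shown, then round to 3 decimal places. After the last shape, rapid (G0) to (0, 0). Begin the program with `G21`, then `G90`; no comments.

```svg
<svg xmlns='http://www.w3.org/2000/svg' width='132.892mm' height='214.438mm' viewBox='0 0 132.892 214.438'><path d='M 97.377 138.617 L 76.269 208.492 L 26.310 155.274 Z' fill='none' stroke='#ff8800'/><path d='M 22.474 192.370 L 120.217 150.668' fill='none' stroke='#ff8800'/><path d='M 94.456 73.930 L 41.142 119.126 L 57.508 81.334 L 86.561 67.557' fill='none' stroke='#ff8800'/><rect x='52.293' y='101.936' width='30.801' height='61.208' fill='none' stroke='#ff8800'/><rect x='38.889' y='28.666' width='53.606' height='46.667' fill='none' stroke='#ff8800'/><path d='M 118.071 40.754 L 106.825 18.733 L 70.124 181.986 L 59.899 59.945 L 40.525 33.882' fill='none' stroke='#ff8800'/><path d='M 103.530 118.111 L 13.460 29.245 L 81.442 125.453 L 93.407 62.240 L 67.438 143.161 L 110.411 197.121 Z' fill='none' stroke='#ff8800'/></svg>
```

viewBox `0 0 132.892 214.438` with mm width/height → 1 unit = 1 mm. Flip: y_m = 214.438 − y_svg.

**Shape 1** — `<path>` regular polygon, stroke `#ff8800` → score (S598, F2063). Machine vertices: (97.377,75.821) → (76.269,5.946) → (26.310,59.164) → (97.377,75.821). Closed: final G1 returns to the first vertex.

**Shape 2** — `<path>` line segment, stroke `#ff8800` → score (S598, F2063). Machine vertices: (22.474,22.068) → (120.217,63.770). Open path.

**Shape 3** — `<path>` open polyline, stroke `#ff8800` → score (S598, F2063). Machine vertices: (94.456,140.508) → (41.142,95.312) → (57.508,133.104) → (86.561,146.881). Open path.

**Shape 4** — `<rect>` rectangle, stroke `#ff8800` → score (S598, F2063). Machine vertices: (52.293,112.502) → (83.094,112.502) → (83.094,51.294) → (52.293,51.294) → (52.293,112.502). Closed: final G1 returns to the first vertex.

**Shape 5** — `<rect>` rectangle, stroke `#ff8800` → score (S598, F2063). Machine vertices: (38.889,185.772) → (92.495,185.772) → (92.495,139.105) → (38.889,139.105) → (38.889,185.772). Closed: final G1 returns to the first vertex.

**Shape 6** — `<path>` open polyline, stroke `#ff8800` → score (S598, F2063). Machine vertices: (118.071,173.684) → (106.825,195.705) → (70.124,32.452) → (59.899,154.493) → (40.525,180.556). Open path.

**Shape 7** — `<path>` closed polygon, stroke `#ff8800` → score (S598, F2063). Machine vertices: (103.530,96.327) → (13.460,185.193) → (81.442,88.985) → (93.407,152.198) → (67.438,71.277) → (110.411,17.317) → (103.530,96.327). Closed: final G1 returns to the first vertex.

G21
G90
G0 X97.377 Y75.821
M3 S598
G1 X76.269 Y5.946 F2063
G1 X26.310 Y59.164
G1 X97.377 Y75.821
M5
G0 X22.474 Y22.068
M3 S598
G1 X120.217 Y63.770 F2063
M5
G0 X94.456 Y140.508
M3 S598
G1 X41.142 Y95.312 F2063
G1 X57.508 Y133.104
G1 X86.561 Y146.881
M5
G0 X52.293 Y112.502
M3 S598
G1 X83.094 Y112.502 F2063
G1 X83.094 Y51.294
G1 X52.293 Y51.294
G1 X52.293 Y112.502
M5
G0 X38.889 Y185.772
M3 S598
G1 X92.495 Y185.772 F2063
G1 X92.495 Y139.105
G1 X38.889 Y139.105
G1 X38.889 Y185.772
M5
G0 X118.071 Y173.684
M3 S598
G1 X106.825 Y195.705 F2063
G1 X70.124 Y32.452
G1 X59.899 Y154.493
G1 X40.525 Y180.556
M5
G0 X103.530 Y96.327
M3 S598
G1 X13.460 Y185.193 F2063
G1 X81.442 Y88.985
G1 X93.407 Y152.198
G1 X67.438 Y71.277
G1 X110.411 Y17.317
G1 X103.530 Y96.327
M5
G0 X0.000 Y0.000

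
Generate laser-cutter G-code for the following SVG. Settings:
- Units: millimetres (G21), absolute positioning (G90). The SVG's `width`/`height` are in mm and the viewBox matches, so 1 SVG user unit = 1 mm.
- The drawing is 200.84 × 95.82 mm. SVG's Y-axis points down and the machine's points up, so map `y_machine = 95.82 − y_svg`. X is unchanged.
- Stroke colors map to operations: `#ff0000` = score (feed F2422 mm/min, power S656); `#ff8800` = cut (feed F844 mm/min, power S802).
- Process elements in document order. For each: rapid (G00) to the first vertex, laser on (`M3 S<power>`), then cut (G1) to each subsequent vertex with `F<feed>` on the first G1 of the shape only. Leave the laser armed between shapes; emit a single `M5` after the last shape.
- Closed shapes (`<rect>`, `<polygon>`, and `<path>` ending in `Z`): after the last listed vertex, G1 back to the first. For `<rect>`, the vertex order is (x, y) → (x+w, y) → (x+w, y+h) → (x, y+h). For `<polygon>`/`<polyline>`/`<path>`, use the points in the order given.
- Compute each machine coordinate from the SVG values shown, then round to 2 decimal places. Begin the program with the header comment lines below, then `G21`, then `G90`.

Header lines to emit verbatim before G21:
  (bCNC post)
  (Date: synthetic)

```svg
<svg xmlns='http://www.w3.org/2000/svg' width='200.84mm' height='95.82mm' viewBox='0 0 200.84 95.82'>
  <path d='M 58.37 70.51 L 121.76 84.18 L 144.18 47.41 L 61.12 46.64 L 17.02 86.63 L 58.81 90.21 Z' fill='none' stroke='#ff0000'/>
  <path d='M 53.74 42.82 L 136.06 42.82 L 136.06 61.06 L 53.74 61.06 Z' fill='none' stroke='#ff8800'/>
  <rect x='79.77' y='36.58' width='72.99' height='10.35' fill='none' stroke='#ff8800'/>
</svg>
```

viewBox `0 0 200.84 95.82` with mm width/height → 1 unit = 1 mm. Flip: y_m = 95.82 − y_svg.

**Shape 1** — `<path>` closed polygon, stroke `#ff0000` → score (S656, F2422). Machine vertices: (58.37,25.31) → (121.76,11.64) → (144.18,48.41) → (61.12,49.18) → (17.02,9.19) → (58.81,5.61) → (58.37,25.31). Closed: final G1 returns to the first vertex.

**Shape 2** — `<path>` rectangle, stroke `#ff8800` → cut (S802, F844). Machine vertices: (53.74,53.00) → (136.06,53.00) → (136.06,34.76) → (53.74,34.76) → (53.74,53.00). Closed: final G1 returns to the first vertex.

**Shape 3** — `<rect>` rectangle, stroke `#ff8800` → cut (S802, F844). Machine vertices: (79.77,59.24) → (152.76,59.24) → (152.76,48.89) → (79.77,48.89) → (79.77,59.24). Closed: final G1 returns to the first vertex.

(bCNC post)
(Date: synthetic)
G21
G90
G00 X58.37 Y25.31
M3 S656
G1 X121.76 Y11.64 F2422
G1 X144.18 Y48.41
G1 X61.12 Y49.18
G1 X17.02 Y9.19
G1 X58.81 Y5.61
G1 X58.37 Y25.31
G00 X53.74 Y53.00
M3 S802
G1 X136.06 Y53.00 F844
G1 X136.06 Y34.76
G1 X53.74 Y34.76
G1 X53.74 Y53.00
G00 X79.77 Y59.24
M3 S802
G1 X152.76 Y59.24 F844
G1 X152.76 Y48.89
G1 X79.77 Y48.89
G1 X79.77 Y59.24
M5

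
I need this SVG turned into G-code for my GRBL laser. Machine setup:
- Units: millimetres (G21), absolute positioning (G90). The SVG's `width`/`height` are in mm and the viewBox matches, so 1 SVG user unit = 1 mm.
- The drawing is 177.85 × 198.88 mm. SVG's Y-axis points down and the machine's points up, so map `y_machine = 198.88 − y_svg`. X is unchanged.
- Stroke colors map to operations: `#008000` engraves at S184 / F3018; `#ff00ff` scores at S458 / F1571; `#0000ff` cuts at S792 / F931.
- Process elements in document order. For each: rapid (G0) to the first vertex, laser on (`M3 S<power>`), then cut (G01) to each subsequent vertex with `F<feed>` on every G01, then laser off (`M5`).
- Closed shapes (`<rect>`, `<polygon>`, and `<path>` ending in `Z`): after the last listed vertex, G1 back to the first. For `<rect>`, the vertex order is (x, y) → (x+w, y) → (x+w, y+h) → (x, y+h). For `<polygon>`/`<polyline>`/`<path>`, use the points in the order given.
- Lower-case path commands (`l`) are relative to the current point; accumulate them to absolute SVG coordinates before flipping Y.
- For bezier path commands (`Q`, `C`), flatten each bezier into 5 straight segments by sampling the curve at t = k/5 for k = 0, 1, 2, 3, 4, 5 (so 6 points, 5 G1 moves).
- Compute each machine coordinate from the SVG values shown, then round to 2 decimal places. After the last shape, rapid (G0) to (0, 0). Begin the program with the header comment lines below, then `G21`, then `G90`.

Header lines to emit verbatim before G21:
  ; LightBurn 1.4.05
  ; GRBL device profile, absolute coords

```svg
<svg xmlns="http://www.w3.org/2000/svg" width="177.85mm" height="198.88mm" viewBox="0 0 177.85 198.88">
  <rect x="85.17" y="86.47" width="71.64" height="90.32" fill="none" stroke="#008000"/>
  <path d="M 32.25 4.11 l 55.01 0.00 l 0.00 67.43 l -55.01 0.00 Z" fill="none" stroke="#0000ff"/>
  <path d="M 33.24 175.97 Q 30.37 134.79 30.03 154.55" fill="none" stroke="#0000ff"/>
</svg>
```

viewBox `0 0 177.85 198.88` with mm width/height → 1 unit = 1 mm. Flip: y_m = 198.88 − y_svg.

**Shape 1** — `<rect>` rectangle, stroke `#008000` → engrave (S184, F3018). Machine vertices: (85.17,112.41) → (156.81,112.41) → (156.81,22.09) → (85.17,22.09) → (85.17,112.41). Closed: final G1 returns to the first vertex.

**Shape 2** — `<path>` rectangle, stroke `#0000ff` → cut (S792, F931). Machine vertices: (32.25,194.77) → (87.26,194.77) → (87.26,127.34) → (32.25,127.34) → (32.25,194.77). Closed: final G1 returns to the first vertex.

**Shape 3** — `<path>` quadratic bezier, stroke `#0000ff` → cut (S792, F931). Control points (SVG): P0=(33.24,175.97), P1=(30.37,134.79), P2=(30.03,154.55); sampled at t=k/5. Machine vertices: (33.24,22.91) → (32.19,36.94) → (31.35,46.10) → (30.71,50.39) → (30.27,49.80) → (30.03,44.33). Open path.

; LightBurn 1.4.05
; GRBL device profile, absolute coords
G21
G90
G0 X85.17 Y112.41
M3 S184
G01 X156.81 Y112.41 F3018
G01 X156.81 Y22.09 F3018
G01 X85.17 Y22.09 F3018
G01 X85.17 Y112.41 F3018
M5
G0 X32.25 Y194.77
M3 S792
G01 X87.26 Y194.77 F931
G01 X87.26 Y127.34 F931
G01 X32.25 Y127.34 F931
G01 X32.25 Y194.77 F931
M5
G0 X33.24 Y22.91
M3 S792
G01 X32.19 Y36.94 F931
G01 X31.35 Y46.10 F931
G01 X30.71 Y50.39 F931
G01 X30.27 Y49.80 F931
G01 X30.03 Y44.33 F931
M5
G0 X0.00 Y0.00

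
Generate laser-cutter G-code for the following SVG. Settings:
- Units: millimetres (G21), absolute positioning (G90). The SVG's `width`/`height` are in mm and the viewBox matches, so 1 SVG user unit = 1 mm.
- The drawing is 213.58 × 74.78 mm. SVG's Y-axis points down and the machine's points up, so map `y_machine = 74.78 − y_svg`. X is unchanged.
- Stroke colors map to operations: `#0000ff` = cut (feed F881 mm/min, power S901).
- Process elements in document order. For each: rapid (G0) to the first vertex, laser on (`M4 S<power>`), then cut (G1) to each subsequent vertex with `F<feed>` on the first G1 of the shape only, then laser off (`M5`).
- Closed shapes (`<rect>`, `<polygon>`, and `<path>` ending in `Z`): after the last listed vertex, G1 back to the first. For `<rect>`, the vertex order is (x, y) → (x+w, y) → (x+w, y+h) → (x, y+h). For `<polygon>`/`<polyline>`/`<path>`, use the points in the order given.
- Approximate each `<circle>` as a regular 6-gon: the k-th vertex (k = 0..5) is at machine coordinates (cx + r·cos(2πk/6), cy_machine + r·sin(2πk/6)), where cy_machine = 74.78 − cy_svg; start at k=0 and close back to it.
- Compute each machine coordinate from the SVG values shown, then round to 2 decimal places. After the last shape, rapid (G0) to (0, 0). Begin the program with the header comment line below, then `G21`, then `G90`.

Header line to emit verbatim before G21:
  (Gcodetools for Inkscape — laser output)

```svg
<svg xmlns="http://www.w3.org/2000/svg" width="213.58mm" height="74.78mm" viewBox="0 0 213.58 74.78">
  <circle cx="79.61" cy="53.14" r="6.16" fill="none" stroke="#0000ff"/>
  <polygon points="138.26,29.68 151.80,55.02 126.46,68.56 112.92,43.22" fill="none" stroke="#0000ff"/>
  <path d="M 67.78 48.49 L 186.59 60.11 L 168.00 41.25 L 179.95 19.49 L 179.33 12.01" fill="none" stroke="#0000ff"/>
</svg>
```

(Gcodetools for Inkscape — laser output)
G21
G90
G0 X85.77 Y21.64
M4 S901
G1 X82.69 Y26.97 F881
G1 X76.53 Y26.97
G1 X73.45 Y21.64
G1 X76.53 Y16.31
G1 X82.69 Y16.31
G1 X85.77 Y21.64
M5
G0 X138.26 Y45.10
M4 S901
G1 X151.80 Y19.76 F881
G1 X126.46 Y6.22
G1 X112.92 Y31.56
G1 X138.26 Y45.10
M5
G0 X67.78 Y26.29
M4 S901
G1 X186.59 Y14.67 F881
G1 X168.00 Y33.53
G1 X179.95 Y55.29
G1 X179.33 Y62.77
M5
G0 X0.00 Y0.00

1 u = 1 mm; y_m = 74.78 − y.

[1] `<circle>` circle, #0000ff→cut S901 F881: (85.77,21.64) → (82.69,26.97) → (76.53,26.97) → (73.45,21.64) → (76.53,16.31) → (82.69,16.31) → (85.77,21.64) (closed)

[2] `<polygon>` regular polygon, #0000ff→cut S901 F881: (138.26,45.10) → (151.80,19.76) → (126.46,6.22) → (112.92,31.56) → (138.26,45.10) (closed)

[3] `<path>` open polyline, #0000ff→cut S901 F881: (67.78,26.29) → (186.59,14.67) → (168.00,33.53) → (179.95,55.29) → (179.33,62.77)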